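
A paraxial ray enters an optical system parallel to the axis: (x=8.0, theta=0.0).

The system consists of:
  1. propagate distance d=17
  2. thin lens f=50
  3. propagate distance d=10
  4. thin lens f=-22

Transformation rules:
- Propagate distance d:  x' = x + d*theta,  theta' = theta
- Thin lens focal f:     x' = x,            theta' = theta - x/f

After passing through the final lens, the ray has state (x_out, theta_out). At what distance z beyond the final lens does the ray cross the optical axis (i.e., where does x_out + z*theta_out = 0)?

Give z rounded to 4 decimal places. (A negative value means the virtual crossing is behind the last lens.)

Answer: -48.8889

Derivation:
Initial: x=8.0000 theta=0.0000
After 1 (propagate distance d=17): x=8.0000 theta=0.0000
After 2 (thin lens f=50): x=8.0000 theta=-0.1600
After 3 (propagate distance d=10): x=6.4000 theta=-0.1600
After 4 (thin lens f=-22): x=6.4000 theta=36/275 (≈0.1309)
z_focus = -x_out/theta_out = -(6.4000)/(36/275) = -440/9 ≈ -48.8889
Rounded to 4 decimal places: z = -48.8889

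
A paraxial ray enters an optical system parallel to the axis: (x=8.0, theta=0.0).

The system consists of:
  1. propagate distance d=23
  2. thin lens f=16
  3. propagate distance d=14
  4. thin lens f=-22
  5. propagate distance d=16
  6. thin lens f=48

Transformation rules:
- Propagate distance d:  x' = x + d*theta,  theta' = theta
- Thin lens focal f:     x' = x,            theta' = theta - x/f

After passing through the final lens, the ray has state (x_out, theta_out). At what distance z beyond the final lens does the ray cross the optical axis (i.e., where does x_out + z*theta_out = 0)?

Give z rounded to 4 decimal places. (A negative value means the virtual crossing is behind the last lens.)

Answer: -19.3684

Derivation:
Initial: x=8.0000 theta=0.0000
After 1 (propagate distance d=23): x=8.0000 theta=0.0000
After 2 (thin lens f=16): x=8.0000 theta=-0.5000
After 3 (propagate distance d=14): x=1.0000 theta=-0.5000
After 4 (thin lens f=-22): x=1.0000 theta=-5/11 (≈-0.4545)
After 5 (propagate distance d=16): x=-69/11 (≈-6.2727) theta=-5/11 (≈-0.4545)
After 6 (thin lens f=48): x=-69/11 (≈-6.2727) theta=-57/176 (≈-0.3239)
z_focus = -x_out/theta_out = -(-69/11)/(-57/176) = -368/19 ≈ -19.3684
Rounded to 4 decimal places: z = -19.3684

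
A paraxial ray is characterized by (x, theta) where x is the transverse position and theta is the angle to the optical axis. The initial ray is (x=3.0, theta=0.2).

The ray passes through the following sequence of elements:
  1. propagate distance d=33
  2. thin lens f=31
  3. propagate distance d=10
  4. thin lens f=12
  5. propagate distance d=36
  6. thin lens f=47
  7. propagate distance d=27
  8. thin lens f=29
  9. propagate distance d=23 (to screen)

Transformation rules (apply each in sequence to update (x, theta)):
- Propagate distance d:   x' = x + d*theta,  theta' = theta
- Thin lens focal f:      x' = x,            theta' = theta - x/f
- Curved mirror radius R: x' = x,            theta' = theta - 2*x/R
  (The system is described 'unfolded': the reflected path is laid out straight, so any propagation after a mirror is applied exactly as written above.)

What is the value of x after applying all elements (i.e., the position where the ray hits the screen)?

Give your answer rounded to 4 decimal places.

Answer: -14.9819

Derivation:
Initial: x=3.0000 theta=0.2000
After 1 (propagate distance d=33): x=9.6000 theta=0.2000
After 2 (thin lens f=31): x=9.6000 theta=-17/155 (≈-0.1097)
After 3 (propagate distance d=10): x=1318/155 (≈8.5032) theta=-17/155 (≈-0.1097)
After 4 (thin lens f=12): x=1318/155 (≈8.5032) theta=-761/930 (≈-0.8183)
After 5 (propagate distance d=36): x=-3248/155 (≈-20.9548) theta=-761/930 (≈-0.8183)
After 6 (thin lens f=47): x=-3248/155 (≈-20.9548) theta=-16279/43710 (≈-0.3724)
After 7 (propagate distance d=27): x=-451823/14570 (≈-31.0105) theta=-16279/43710 (≈-0.3724)
After 8 (thin lens f=29): x=-451823/14570 (≈-31.0105) theta=441689/633795 (≈0.6969)
After 9 (propagate distance d=23 (to screen)): x=-18990907/1267590 (≈-14.9819) theta=441689/633795 (≈0.6969)
Rounded to 4 decimal places: x = -14.9819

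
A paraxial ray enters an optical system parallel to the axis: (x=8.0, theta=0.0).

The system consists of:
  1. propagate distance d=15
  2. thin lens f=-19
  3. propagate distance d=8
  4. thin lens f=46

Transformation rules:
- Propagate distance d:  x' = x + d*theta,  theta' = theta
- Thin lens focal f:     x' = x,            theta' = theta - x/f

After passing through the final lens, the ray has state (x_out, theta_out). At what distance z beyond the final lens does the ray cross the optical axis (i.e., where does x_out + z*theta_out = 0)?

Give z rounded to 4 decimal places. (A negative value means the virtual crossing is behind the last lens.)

Answer: -65.3684

Derivation:
Initial: x=8.0000 theta=0.0000
After 1 (propagate distance d=15): x=8.0000 theta=0.0000
After 2 (thin lens f=-19): x=8.0000 theta=8/19 (≈0.4211)
After 3 (propagate distance d=8): x=216/19 (≈11.3684) theta=8/19 (≈0.4211)
After 4 (thin lens f=46): x=216/19 (≈11.3684) theta=4/23 (≈0.1739)
z_focus = -x_out/theta_out = -(216/19)/(4/23) = -1242/19 ≈ -65.3684
Rounded to 4 decimal places: z = -65.3684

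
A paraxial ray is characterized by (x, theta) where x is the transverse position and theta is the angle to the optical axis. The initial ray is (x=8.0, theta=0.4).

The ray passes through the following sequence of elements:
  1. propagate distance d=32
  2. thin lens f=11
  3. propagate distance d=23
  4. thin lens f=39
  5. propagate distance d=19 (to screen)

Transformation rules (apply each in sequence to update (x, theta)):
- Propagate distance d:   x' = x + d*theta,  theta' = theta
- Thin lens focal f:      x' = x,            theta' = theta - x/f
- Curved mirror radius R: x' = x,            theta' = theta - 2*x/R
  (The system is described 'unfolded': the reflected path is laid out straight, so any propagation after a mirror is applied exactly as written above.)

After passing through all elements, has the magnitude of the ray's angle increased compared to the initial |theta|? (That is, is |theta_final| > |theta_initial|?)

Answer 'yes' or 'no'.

Initial: x=8.0000 theta=0.4000
After 1 (propagate distance d=32): x=20.8000 theta=0.4000
After 2 (thin lens f=11): x=20.8000 theta=-82/55 (≈-1.4909)
After 3 (propagate distance d=23): x=-742/55 (≈-13.4909) theta=-82/55 (≈-1.4909)
After 4 (thin lens f=39): x=-742/55 (≈-13.4909) theta=-2456/2145 (≈-1.1450)
After 5 (propagate distance d=19 (to screen)): x=-75602/2145 (≈-35.2457) theta=-2456/2145 (≈-1.1450)
|theta_initial|=0.4000 |theta_final|=2456/2145 (≈1.1450) -> increased

Answer: yes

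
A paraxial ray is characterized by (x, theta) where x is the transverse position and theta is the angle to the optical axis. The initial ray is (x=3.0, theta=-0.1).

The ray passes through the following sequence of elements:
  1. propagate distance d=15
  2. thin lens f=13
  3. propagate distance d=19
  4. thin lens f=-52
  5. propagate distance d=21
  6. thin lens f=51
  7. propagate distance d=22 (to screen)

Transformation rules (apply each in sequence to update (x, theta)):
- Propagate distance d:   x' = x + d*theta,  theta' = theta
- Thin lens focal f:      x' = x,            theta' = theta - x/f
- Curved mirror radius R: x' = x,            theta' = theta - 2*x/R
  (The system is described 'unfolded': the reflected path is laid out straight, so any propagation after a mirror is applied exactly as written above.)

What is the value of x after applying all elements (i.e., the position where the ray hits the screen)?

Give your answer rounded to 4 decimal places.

Initial: x=3.0000 theta=-0.1000
After 1 (propagate distance d=15): x=1.5000 theta=-0.1000
After 2 (thin lens f=13): x=1.5000 theta=-14/65 (≈-0.2154)
After 3 (propagate distance d=19): x=-337/130 (≈-2.5923) theta=-14/65 (≈-0.2154)
After 4 (thin lens f=-52): x=-337/130 (≈-2.5923) theta=-1793/6760 (≈-0.2652)
After 5 (propagate distance d=21): x=-55177/6760 (≈-8.1623) theta=-1793/6760 (≈-0.2652)
After 6 (thin lens f=51): x=-55177/6760 (≈-8.1623) theta=-18133/172380 (≈-0.1052)
After 7 (propagate distance d=22 (to screen)): x=-3611879/344760 (≈-10.4765) theta=-18133/172380 (≈-0.1052)
Rounded to 4 decimal places: x = -10.4765

Answer: -10.4765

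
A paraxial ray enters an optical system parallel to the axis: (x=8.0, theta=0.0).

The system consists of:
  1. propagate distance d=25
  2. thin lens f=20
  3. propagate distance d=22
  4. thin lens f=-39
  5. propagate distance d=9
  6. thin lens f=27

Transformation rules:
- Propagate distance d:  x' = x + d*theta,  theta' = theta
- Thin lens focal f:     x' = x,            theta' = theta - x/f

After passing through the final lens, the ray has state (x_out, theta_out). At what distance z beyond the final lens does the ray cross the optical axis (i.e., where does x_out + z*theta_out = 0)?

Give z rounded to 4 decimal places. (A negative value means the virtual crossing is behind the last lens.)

Initial: x=8.0000 theta=0.0000
After 1 (propagate distance d=25): x=8.0000 theta=0.0000
After 2 (thin lens f=20): x=8.0000 theta=-0.4000
After 3 (propagate distance d=22): x=-0.8000 theta=-0.4000
After 4 (thin lens f=-39): x=-0.8000 theta=-82/195 (≈-0.4205)
After 5 (propagate distance d=9): x=-298/65 (≈-4.5846) theta=-82/195 (≈-0.4205)
After 6 (thin lens f=27): x=-298/65 (≈-4.5846) theta=-88/351 (≈-0.2507)
z_focus = -x_out/theta_out = -(-298/65)/(-88/351) = -4023/220 ≈ -18.2864
Rounded to 4 decimal places: z = -18.2864

Answer: -18.2864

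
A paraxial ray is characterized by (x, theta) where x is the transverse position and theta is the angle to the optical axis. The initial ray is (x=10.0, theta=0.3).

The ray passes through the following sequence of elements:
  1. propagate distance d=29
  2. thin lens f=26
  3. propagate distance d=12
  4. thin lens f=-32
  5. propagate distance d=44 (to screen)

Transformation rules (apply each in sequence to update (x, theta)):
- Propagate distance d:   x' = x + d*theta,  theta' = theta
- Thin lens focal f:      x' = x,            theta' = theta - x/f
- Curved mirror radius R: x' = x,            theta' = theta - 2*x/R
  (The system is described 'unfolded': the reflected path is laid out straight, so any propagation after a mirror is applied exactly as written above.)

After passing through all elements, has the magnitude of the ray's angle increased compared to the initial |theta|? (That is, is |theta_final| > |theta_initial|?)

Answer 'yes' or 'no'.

Answer: no

Derivation:
Initial: x=10.0000 theta=0.3000
After 1 (propagate distance d=29): x=18.7000 theta=0.3000
After 2 (thin lens f=26): x=18.7000 theta=-109/260 (≈-0.4192)
After 3 (propagate distance d=12): x=1777/130 (≈13.6692) theta=-109/260 (≈-0.4192)
After 4 (thin lens f=-32): x=1777/130 (≈13.6692) theta=33/4160 (≈0.0079)
After 5 (propagate distance d=44 (to screen)): x=14579/1040 (≈14.0183) theta=33/4160 (≈0.0079)
|theta_initial|=0.3000 |theta_final|=33/4160 (≈0.0079) -> not increased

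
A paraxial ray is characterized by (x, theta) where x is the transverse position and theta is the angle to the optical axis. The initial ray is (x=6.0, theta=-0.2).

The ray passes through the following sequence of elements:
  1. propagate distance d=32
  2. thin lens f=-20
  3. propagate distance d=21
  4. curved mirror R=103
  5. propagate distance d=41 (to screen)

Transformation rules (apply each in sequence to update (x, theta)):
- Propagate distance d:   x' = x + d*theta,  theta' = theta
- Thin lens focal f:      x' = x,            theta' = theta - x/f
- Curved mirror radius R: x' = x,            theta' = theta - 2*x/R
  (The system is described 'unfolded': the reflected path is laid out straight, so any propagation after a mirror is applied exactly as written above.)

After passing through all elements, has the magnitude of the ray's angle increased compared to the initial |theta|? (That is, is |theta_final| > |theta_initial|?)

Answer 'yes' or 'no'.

Answer: no

Derivation:
Initial: x=6.0000 theta=-0.2000
After 1 (propagate distance d=32): x=-0.4000 theta=-0.2000
After 2 (thin lens f=-20): x=-0.4000 theta=-0.2200
After 3 (propagate distance d=21): x=-5.0200 theta=-0.2200
After 4 (curved mirror R=103): x=-5.0200 theta=-631/5150 (≈-0.1225)
After 5 (propagate distance d=41 (to screen)): x=-25862/2575 (≈-10.0435) theta=-631/5150 (≈-0.1225)
|theta_initial|=0.2000 |theta_final|=631/5150 (≈0.1225) -> not increased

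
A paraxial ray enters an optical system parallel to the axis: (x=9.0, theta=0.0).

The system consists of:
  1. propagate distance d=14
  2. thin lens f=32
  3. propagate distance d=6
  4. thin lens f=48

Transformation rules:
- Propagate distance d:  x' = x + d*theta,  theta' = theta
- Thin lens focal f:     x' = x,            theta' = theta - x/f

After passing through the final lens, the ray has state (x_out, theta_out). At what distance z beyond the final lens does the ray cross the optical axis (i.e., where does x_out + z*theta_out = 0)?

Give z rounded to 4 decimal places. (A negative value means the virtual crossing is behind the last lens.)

Initial: x=9.0000 theta=0.0000
After 1 (propagate distance d=14): x=9.0000 theta=0.0000
After 2 (thin lens f=32): x=9.0000 theta=-9/32 (≈-0.2813)
After 3 (propagate distance d=6): x=7.3125 theta=-9/32 (≈-0.2813)
After 4 (thin lens f=48): x=7.3125 theta=-111/256 (≈-0.4336)
z_focus = -x_out/theta_out = -(7.3125)/(-111/256) = 624/37 ≈ 16.8649
Rounded to 4 decimal places: z = 16.8649

Answer: 16.8649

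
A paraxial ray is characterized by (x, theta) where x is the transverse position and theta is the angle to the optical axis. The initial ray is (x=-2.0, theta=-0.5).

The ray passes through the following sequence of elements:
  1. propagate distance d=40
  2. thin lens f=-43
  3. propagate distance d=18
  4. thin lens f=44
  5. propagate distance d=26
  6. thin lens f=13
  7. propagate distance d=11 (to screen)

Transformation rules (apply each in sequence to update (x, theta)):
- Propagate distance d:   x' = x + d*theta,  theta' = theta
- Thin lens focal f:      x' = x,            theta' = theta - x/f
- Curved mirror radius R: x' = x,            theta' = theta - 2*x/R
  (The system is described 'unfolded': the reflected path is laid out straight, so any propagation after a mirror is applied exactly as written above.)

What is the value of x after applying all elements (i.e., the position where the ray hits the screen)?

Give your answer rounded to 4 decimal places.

Initial: x=-2.0000 theta=-0.5000
After 1 (propagate distance d=40): x=-22.0000 theta=-0.5000
After 2 (thin lens f=-43): x=-22.0000 theta=-87/86 (≈-1.0116)
After 3 (propagate distance d=18): x=-1729/43 (≈-40.2093) theta=-87/86 (≈-1.0116)
After 4 (thin lens f=44): x=-1729/43 (≈-40.2093) theta=-185/1892 (≈-0.0978)
After 5 (propagate distance d=26): x=-40443/946 (≈-42.7516) theta=-185/1892 (≈-0.0978)
After 6 (thin lens f=13): x=-40443/946 (≈-42.7516) theta=6037/1892 (≈3.1908)
After 7 (propagate distance d=11 (to screen)): x=-14479/1892 (≈-7.6527) theta=6037/1892 (≈3.1908)
Rounded to 4 decimal places: x = -7.6527

Answer: -7.6527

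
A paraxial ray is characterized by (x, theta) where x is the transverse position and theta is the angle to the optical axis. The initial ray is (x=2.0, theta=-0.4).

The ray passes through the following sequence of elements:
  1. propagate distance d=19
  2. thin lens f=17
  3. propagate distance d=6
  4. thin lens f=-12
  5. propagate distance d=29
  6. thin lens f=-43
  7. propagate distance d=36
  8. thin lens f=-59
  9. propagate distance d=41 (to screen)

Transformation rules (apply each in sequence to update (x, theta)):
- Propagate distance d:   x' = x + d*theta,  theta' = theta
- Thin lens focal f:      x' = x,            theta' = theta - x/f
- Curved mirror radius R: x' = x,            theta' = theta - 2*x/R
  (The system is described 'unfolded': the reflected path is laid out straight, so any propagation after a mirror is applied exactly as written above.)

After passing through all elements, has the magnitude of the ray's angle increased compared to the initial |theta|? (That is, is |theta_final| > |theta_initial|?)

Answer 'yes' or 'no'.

Answer: yes

Derivation:
Initial: x=2.0000 theta=-0.4000
After 1 (propagate distance d=19): x=-5.6000 theta=-0.4000
After 2 (thin lens f=17): x=-5.6000 theta=-6/85 (≈-0.0706)
After 3 (propagate distance d=6): x=-512/85 (≈-6.0235) theta=-6/85 (≈-0.0706)
After 4 (thin lens f=-12): x=-512/85 (≈-6.0235) theta=-146/255 (≈-0.5725)
After 5 (propagate distance d=29): x=-1154/51 (≈-22.6275) theta=-146/255 (≈-0.5725)
After 6 (thin lens f=-43): x=-1154/51 (≈-22.6275) theta=-4016/3655 (≈-1.0988)
After 7 (propagate distance d=36): x=-681838/10965 (≈-62.1831) theta=-4016/3655 (≈-1.0988)
After 8 (thin lens f=-59): x=-681838/10965 (≈-62.1831) theta=-278534/129387 (≈-2.1527)
After 9 (propagate distance d=41 (to screen)): x=-97327912/646935 (≈-150.4447) theta=-278534/129387 (≈-2.1527)
|theta_initial|=0.4000 |theta_final|=278534/129387 (≈2.1527) -> increased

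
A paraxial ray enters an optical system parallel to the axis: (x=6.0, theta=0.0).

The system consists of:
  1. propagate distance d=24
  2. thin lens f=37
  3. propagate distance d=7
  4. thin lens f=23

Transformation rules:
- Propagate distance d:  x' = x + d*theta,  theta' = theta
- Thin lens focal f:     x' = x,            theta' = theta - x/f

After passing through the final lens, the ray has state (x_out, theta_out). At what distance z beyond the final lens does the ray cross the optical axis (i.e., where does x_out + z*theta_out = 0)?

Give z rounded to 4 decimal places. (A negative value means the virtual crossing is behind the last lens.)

Answer: 13.0189

Derivation:
Initial: x=6.0000 theta=0.0000
After 1 (propagate distance d=24): x=6.0000 theta=0.0000
After 2 (thin lens f=37): x=6.0000 theta=-6/37 (≈-0.1622)
After 3 (propagate distance d=7): x=180/37 (≈4.8649) theta=-6/37 (≈-0.1622)
After 4 (thin lens f=23): x=180/37 (≈4.8649) theta=-318/851 (≈-0.3737)
z_focus = -x_out/theta_out = -(180/37)/(-318/851) = 690/53 ≈ 13.0189
Rounded to 4 decimal places: z = 13.0189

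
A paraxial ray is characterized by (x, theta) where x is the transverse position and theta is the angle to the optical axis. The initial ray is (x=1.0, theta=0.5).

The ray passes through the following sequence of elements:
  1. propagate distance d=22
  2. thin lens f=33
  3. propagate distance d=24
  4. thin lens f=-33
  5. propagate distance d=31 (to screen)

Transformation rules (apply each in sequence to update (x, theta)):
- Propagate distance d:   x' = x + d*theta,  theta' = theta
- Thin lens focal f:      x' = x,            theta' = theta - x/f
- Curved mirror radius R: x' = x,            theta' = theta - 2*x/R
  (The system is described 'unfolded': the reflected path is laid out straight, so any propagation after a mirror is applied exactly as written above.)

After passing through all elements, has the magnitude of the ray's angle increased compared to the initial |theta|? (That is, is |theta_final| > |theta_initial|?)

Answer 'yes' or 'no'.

Initial: x=1.0000 theta=0.5000
After 1 (propagate distance d=22): x=12.0000 theta=0.5000
After 2 (thin lens f=33): x=12.0000 theta=3/22 (≈0.1364)
After 3 (propagate distance d=24): x=168/11 (≈15.2727) theta=3/22 (≈0.1364)
After 4 (thin lens f=-33): x=168/11 (≈15.2727) theta=145/242 (≈0.5992)
After 5 (propagate distance d=31 (to screen)): x=8191/242 (≈33.8471) theta=145/242 (≈0.5992)
|theta_initial|=0.5000 |theta_final|=145/242 (≈0.5992) -> increased

Answer: yes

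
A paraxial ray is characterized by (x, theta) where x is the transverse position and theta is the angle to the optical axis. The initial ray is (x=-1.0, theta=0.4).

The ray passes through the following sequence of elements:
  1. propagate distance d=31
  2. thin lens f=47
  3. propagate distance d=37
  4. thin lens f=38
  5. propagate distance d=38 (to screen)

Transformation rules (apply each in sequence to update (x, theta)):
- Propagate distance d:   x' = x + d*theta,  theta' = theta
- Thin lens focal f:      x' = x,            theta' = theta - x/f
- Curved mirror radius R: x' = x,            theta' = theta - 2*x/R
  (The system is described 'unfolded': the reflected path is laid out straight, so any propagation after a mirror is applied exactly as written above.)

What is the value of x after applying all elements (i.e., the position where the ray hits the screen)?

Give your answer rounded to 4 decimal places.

Initial: x=-1.0000 theta=0.4000
After 1 (propagate distance d=31): x=11.4000 theta=0.4000
After 2 (thin lens f=47): x=11.4000 theta=37/235 (≈0.1574)
After 3 (propagate distance d=37): x=4048/235 (≈17.2255) theta=37/235 (≈0.1574)
After 4 (thin lens f=38): x=4048/235 (≈17.2255) theta=-1321/4465 (≈-0.2959)
After 5 (propagate distance d=38 (to screen)): x=1406/235 (≈5.9830) theta=-1321/4465 (≈-0.2959)
Rounded to 4 decimal places: x = 5.9830

Answer: 5.9830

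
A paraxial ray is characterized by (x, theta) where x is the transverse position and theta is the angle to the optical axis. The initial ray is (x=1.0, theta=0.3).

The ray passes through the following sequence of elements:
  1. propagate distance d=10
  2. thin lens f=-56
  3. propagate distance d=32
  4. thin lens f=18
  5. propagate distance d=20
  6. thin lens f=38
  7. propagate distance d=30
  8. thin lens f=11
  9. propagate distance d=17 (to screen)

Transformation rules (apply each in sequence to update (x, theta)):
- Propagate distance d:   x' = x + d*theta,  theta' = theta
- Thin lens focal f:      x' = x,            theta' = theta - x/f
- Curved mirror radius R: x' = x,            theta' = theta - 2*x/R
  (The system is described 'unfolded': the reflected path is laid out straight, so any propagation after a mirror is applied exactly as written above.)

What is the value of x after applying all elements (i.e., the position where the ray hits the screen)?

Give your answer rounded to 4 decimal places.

Initial: x=1.0000 theta=0.3000
After 1 (propagate distance d=10): x=4.0000 theta=0.3000
After 2 (thin lens f=-56): x=4.0000 theta=13/35 (≈0.3714)
After 3 (propagate distance d=32): x=556/35 (≈15.8857) theta=13/35 (≈0.3714)
After 4 (thin lens f=18): x=556/35 (≈15.8857) theta=-23/45 (≈-0.5111)
After 5 (propagate distance d=20): x=1784/315 (≈5.6635) theta=-23/45 (≈-0.5111)
After 6 (thin lens f=38): x=1784/315 (≈5.6635) theta=-439/665 (≈-0.6602)
After 7 (propagate distance d=30): x=-84634/5985 (≈-14.1410) theta=-439/665 (≈-0.6602)
After 8 (thin lens f=11): x=-84634/5985 (≈-14.1410) theta=197/315 (≈0.6254)
After 9 (propagate distance d=17 (to screen)): x=-7001/1995 (≈-3.5093) theta=197/315 (≈0.6254)
Rounded to 4 decimal places: x = -3.5093

Answer: -3.5093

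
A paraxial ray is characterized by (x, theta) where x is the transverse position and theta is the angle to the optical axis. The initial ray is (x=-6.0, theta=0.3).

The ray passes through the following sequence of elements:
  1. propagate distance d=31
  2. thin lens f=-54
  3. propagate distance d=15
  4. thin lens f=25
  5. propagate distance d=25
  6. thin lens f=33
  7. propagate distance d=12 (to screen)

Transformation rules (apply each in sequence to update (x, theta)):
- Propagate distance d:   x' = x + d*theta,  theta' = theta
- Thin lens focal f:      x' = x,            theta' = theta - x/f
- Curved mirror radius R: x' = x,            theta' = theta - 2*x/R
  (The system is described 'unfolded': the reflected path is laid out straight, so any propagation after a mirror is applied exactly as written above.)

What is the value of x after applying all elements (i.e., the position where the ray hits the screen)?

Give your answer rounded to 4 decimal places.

Answer: 5.8943

Derivation:
Initial: x=-6.0000 theta=0.3000
After 1 (propagate distance d=31): x=3.3000 theta=0.3000
After 2 (thin lens f=-54): x=3.3000 theta=13/36 (≈0.3611)
After 3 (propagate distance d=15): x=523/60 (≈8.7167) theta=13/36 (≈0.3611)
After 4 (thin lens f=25): x=523/60 (≈8.7167) theta=14/1125 (≈0.0124)
After 5 (propagate distance d=25): x=325/36 (≈9.0278) theta=14/1125 (≈0.0124)
After 6 (thin lens f=33): x=325/36 (≈9.0278) theta=-38777/148500 (≈-0.2611)
After 7 (propagate distance d=12 (to screen)): x=291767/49500 (≈5.8943) theta=-38777/148500 (≈-0.2611)
Rounded to 4 decimal places: x = 5.8943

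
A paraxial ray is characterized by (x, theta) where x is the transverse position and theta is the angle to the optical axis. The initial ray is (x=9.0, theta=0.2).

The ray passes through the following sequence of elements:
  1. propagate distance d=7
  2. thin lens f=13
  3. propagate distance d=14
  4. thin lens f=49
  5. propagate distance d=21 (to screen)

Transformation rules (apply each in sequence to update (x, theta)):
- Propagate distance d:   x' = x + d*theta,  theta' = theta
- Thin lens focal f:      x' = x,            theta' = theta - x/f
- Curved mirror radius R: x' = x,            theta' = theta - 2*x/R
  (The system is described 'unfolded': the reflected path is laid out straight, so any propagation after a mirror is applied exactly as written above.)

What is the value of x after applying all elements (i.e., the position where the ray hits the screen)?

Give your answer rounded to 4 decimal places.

Initial: x=9.0000 theta=0.2000
After 1 (propagate distance d=7): x=10.4000 theta=0.2000
After 2 (thin lens f=13): x=10.4000 theta=-0.6000
After 3 (propagate distance d=14): x=2.0000 theta=-0.6000
After 4 (thin lens f=49): x=2.0000 theta=-157/245 (≈-0.6408)
After 5 (propagate distance d=21 (to screen)): x=-401/35 (≈-11.4571) theta=-157/245 (≈-0.6408)
Rounded to 4 decimal places: x = -11.4571

Answer: -11.4571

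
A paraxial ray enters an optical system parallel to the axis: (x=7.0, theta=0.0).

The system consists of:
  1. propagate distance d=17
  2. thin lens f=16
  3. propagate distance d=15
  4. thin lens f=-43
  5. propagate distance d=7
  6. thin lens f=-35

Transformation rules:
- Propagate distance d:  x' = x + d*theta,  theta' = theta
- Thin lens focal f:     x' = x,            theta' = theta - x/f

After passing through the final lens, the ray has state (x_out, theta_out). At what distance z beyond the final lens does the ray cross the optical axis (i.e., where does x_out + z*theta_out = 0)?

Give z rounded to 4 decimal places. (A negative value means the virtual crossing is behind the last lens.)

Initial: x=7.0000 theta=0.0000
After 1 (propagate distance d=17): x=7.0000 theta=0.0000
After 2 (thin lens f=16): x=7.0000 theta=-0.4375
After 3 (propagate distance d=15): x=0.4375 theta=-0.4375
After 4 (thin lens f=-43): x=0.4375 theta=-147/344 (≈-0.4273)
After 5 (propagate distance d=7): x=-1757/688 (≈-2.5538) theta=-147/344 (≈-0.4273)
After 6 (thin lens f=-35): x=-1757/688 (≈-2.5538) theta=-1721/3440 (≈-0.5003)
z_focus = -x_out/theta_out = -(-1757/688)/(-1721/3440) = -8785/1721 ≈ -5.1046
Rounded to 4 decimal places: z = -5.1046

Answer: -5.1046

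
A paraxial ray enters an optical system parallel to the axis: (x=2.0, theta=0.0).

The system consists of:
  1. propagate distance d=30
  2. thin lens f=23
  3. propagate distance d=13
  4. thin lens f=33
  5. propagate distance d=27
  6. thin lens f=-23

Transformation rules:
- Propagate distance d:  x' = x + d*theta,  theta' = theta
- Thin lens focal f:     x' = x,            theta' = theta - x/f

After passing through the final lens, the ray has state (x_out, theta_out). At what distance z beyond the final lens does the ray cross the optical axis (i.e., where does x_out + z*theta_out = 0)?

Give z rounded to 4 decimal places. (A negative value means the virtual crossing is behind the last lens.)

Answer: -10.5016

Derivation:
Initial: x=2.0000 theta=0.0000
After 1 (propagate distance d=30): x=2.0000 theta=0.0000
After 2 (thin lens f=23): x=2.0000 theta=-2/23 (≈-0.0870)
After 3 (propagate distance d=13): x=20/23 (≈0.8696) theta=-2/23 (≈-0.0870)
After 4 (thin lens f=33): x=20/23 (≈0.8696) theta=-86/759 (≈-0.1133)
After 5 (propagate distance d=27): x=-554/253 (≈-2.1897) theta=-86/759 (≈-0.1133)
After 6 (thin lens f=-23): x=-554/253 (≈-2.1897) theta=-3640/17457 (≈-0.2085)
z_focus = -x_out/theta_out = -(-554/253)/(-3640/17457) = -19113/1820 ≈ -10.5016
Rounded to 4 decimal places: z = -10.5016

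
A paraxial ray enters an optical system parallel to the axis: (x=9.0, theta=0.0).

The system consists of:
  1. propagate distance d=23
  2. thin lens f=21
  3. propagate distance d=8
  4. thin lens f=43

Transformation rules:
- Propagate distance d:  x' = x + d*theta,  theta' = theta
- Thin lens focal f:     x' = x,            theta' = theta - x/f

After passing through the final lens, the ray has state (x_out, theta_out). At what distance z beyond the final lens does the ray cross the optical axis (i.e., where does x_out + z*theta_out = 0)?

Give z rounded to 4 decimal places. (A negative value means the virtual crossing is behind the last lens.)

Initial: x=9.0000 theta=0.0000
After 1 (propagate distance d=23): x=9.0000 theta=0.0000
After 2 (thin lens f=21): x=9.0000 theta=-3/7 (≈-0.4286)
After 3 (propagate distance d=8): x=39/7 (≈5.5714) theta=-3/7 (≈-0.4286)
After 4 (thin lens f=43): x=39/7 (≈5.5714) theta=-24/43 (≈-0.5581)
z_focus = -x_out/theta_out = -(39/7)/(-24/43) = 559/56 ≈ 9.9821
Rounded to 4 decimal places: z = 9.9821

Answer: 9.9821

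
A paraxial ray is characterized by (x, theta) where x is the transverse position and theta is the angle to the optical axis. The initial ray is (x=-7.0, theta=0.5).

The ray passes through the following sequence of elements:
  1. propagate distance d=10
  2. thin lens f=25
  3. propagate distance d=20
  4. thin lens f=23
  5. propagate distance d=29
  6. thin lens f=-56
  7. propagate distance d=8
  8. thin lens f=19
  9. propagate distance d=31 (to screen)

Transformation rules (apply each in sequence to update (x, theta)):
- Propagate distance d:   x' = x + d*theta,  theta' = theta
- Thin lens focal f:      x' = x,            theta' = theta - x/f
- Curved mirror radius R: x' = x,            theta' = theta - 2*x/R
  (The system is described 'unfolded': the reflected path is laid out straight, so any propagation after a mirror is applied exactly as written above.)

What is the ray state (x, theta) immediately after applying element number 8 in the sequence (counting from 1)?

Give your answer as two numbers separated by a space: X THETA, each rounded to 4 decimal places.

Answer: 17.6616 -0.5113

Derivation:
Initial: x=-7.0000 theta=0.5000
After 1 (propagate distance d=10): x=-2.0000 theta=0.5000
After 2 (thin lens f=25): x=-2.0000 theta=0.5800
After 3 (propagate distance d=20): x=9.6000 theta=0.5800
After 4 (thin lens f=23): x=9.6000 theta=187/1150 (≈0.1626)
After 5 (propagate distance d=29): x=16463/1150 (≈14.3157) theta=187/1150 (≈0.1626)
After 6 (thin lens f=-56): x=16463/1150 (≈14.3157) theta=5387/12880 (≈0.4182)
After 7 (propagate distance d=8): x=71088/4025 (≈17.6616) theta=5387/12880 (≈0.4182)
After 8 (thin lens f=19): x=71088/4025 (≈17.6616) theta=-625643/1223600 (≈-0.5113)
Rounded to 4 decimal places: x = 17.6616, theta = -0.5113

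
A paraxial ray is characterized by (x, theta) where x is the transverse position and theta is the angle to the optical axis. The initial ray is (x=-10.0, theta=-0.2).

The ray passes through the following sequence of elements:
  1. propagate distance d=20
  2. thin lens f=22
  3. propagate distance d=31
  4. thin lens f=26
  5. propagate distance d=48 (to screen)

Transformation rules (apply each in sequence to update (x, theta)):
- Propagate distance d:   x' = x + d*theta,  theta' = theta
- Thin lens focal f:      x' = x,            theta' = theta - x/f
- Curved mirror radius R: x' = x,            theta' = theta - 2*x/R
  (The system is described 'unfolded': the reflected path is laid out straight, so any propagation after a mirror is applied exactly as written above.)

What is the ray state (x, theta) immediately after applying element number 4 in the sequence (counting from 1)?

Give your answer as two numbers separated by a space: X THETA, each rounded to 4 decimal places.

Answer: -0.4727 0.4545

Derivation:
Initial: x=-10.0000 theta=-0.2000
After 1 (propagate distance d=20): x=-14.0000 theta=-0.2000
After 2 (thin lens f=22): x=-14.0000 theta=24/55 (≈0.4364)
After 3 (propagate distance d=31): x=-26/55 (≈-0.4727) theta=24/55 (≈0.4364)
After 4 (thin lens f=26): x=-26/55 (≈-0.4727) theta=5/11 (≈0.4545)
Rounded to 4 decimal places: x = -0.4727, theta = 0.4545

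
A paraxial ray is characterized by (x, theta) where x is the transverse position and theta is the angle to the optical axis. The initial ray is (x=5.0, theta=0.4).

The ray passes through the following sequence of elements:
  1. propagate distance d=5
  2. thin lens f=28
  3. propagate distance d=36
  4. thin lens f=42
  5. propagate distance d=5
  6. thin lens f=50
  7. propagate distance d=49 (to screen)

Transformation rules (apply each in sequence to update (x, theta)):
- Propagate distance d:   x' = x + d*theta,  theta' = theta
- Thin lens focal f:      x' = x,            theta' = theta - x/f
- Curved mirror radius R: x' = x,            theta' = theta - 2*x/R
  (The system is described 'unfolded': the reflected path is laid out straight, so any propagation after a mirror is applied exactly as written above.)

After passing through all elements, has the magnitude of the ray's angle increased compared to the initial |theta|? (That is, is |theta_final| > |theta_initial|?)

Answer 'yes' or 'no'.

Initial: x=5.0000 theta=0.4000
After 1 (propagate distance d=5): x=7.0000 theta=0.4000
After 2 (thin lens f=28): x=7.0000 theta=0.1500
After 3 (propagate distance d=36): x=12.4000 theta=0.1500
After 4 (thin lens f=42): x=12.4000 theta=-61/420 (≈-0.1452)
After 5 (propagate distance d=5): x=4903/420 (≈11.6738) theta=-61/420 (≈-0.1452)
After 6 (thin lens f=50): x=4903/420 (≈11.6738) theta=-2651/7000 (≈-0.3787)
After 7 (propagate distance d=49 (to screen)): x=-144547/21000 (≈-6.8832) theta=-2651/7000 (≈-0.3787)
|theta_initial|=0.4000 |theta_final|=2651/7000 (≈0.3787) -> not increased

Answer: no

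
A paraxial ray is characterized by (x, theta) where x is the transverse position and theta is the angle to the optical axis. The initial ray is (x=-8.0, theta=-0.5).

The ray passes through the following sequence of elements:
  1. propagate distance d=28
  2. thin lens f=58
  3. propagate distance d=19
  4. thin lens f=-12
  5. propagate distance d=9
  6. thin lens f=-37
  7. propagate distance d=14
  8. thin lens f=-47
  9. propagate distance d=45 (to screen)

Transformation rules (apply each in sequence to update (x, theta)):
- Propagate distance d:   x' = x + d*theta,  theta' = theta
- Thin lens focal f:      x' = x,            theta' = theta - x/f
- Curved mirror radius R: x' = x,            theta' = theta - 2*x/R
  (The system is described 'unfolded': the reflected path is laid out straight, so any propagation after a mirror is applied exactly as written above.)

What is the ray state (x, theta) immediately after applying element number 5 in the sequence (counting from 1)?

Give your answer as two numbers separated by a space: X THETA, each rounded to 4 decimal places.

Answer: -43.5991 -2.1451

Derivation:
Initial: x=-8.0000 theta=-0.5000
After 1 (propagate distance d=28): x=-22.0000 theta=-0.5000
After 2 (thin lens f=58): x=-22.0000 theta=-7/58 (≈-0.1207)
After 3 (propagate distance d=19): x=-1409/58 (≈-24.2931) theta=-7/58 (≈-0.1207)
After 4 (thin lens f=-12): x=-1409/58 (≈-24.2931) theta=-1493/696 (≈-2.1451)
After 5 (propagate distance d=9): x=-10115/232 (≈-43.5991) theta=-1493/696 (≈-2.1451)
Rounded to 4 decimal places: x = -43.5991, theta = -2.1451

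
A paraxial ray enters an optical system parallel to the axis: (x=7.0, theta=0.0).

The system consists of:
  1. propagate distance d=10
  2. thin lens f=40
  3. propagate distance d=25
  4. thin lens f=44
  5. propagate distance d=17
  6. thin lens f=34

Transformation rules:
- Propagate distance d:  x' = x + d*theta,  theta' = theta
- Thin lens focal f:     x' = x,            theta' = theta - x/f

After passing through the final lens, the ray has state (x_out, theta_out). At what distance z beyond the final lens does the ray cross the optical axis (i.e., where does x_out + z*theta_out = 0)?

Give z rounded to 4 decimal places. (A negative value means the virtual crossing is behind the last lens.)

Initial: x=7.0000 theta=0.0000
After 1 (propagate distance d=10): x=7.0000 theta=0.0000
After 2 (thin lens f=40): x=7.0000 theta=-0.1750
After 3 (propagate distance d=25): x=2.6250 theta=-0.1750
After 4 (thin lens f=44): x=2.6250 theta=-413/1760 (≈-0.2347)
After 5 (propagate distance d=17): x=-2401/1760 (≈-1.3642) theta=-413/1760 (≈-0.2347)
After 6 (thin lens f=34): x=-2401/1760 (≈-1.3642) theta=-11641/59840 (≈-0.1945)
z_focus = -x_out/theta_out = -(-2401/1760)/(-11641/59840) = -11662/1663 ≈ -7.0126
Rounded to 4 decimal places: z = -7.0126

Answer: -7.0126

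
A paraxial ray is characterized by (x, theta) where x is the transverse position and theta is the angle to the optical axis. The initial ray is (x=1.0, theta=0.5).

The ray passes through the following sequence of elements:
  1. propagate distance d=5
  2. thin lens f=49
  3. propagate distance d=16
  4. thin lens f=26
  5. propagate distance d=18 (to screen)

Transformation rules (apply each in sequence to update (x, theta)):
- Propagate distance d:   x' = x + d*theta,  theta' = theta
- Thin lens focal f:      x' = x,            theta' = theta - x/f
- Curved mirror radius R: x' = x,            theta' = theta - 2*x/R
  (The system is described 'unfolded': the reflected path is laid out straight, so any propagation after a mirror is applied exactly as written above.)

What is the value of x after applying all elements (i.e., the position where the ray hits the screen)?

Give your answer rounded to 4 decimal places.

Answer: 10.9011

Derivation:
Initial: x=1.0000 theta=0.5000
After 1 (propagate distance d=5): x=3.5000 theta=0.5000
After 2 (thin lens f=49): x=3.5000 theta=3/7 (≈0.4286)
After 3 (propagate distance d=16): x=145/14 (≈10.3571) theta=3/7 (≈0.4286)
After 4 (thin lens f=26): x=145/14 (≈10.3571) theta=11/364 (≈0.0302)
After 5 (propagate distance d=18 (to screen)): x=992/91 (≈10.9011) theta=11/364 (≈0.0302)
Rounded to 4 decimal places: x = 10.9011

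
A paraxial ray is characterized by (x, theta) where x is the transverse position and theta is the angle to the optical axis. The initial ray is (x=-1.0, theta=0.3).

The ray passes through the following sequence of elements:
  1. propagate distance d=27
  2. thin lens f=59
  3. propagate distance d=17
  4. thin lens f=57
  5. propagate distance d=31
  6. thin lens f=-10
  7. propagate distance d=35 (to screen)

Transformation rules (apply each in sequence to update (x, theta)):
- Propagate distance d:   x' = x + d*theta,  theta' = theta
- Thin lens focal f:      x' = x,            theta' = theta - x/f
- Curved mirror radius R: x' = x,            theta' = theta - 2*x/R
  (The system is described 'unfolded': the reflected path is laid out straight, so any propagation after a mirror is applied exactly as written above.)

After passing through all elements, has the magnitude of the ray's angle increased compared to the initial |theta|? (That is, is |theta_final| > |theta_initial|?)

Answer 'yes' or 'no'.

Initial: x=-1.0000 theta=0.3000
After 1 (propagate distance d=27): x=7.1000 theta=0.3000
After 2 (thin lens f=59): x=7.1000 theta=53/295 (≈0.1797)
After 3 (propagate distance d=17): x=5991/590 (≈10.1542) theta=53/295 (≈0.1797)
After 4 (thin lens f=57): x=5991/590 (≈10.1542) theta=17/11210 (≈0.0015)
After 5 (propagate distance d=31): x=57178/5605 (≈10.2012) theta=17/11210 (≈0.0015)
After 6 (thin lens f=-10): x=57178/5605 (≈10.2012) theta=57263/56050 (≈1.0216)
After 7 (propagate distance d=35 (to screen)): x=515197/11210 (≈45.9587) theta=57263/56050 (≈1.0216)
|theta_initial|=0.3000 |theta_final|=57263/56050 (≈1.0216) -> increased

Answer: yes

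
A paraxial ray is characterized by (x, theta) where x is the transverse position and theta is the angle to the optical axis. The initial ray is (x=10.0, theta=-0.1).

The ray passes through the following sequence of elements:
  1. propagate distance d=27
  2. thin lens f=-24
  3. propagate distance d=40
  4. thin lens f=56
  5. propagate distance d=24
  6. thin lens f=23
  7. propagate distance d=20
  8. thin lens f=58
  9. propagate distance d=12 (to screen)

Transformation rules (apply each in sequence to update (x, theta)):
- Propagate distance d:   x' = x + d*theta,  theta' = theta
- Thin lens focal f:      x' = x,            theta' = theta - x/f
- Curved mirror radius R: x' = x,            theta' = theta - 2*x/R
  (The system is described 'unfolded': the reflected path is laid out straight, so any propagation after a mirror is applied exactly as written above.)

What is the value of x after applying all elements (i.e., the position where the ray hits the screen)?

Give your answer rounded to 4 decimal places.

Answer: -7.7533

Derivation:
Initial: x=10.0000 theta=-0.1000
After 1 (propagate distance d=27): x=7.3000 theta=-0.1000
After 2 (thin lens f=-24): x=7.3000 theta=49/240 (≈0.2042)
After 3 (propagate distance d=40): x=232/15 (≈15.4667) theta=49/240 (≈0.2042)
After 4 (thin lens f=56): x=232/15 (≈15.4667) theta=-121/1680 (≈-0.0720)
After 5 (propagate distance d=24): x=577/42 (≈13.7381) theta=-121/1680 (≈-0.0720)
After 6 (thin lens f=23): x=577/42 (≈13.7381) theta=-8621/12880 (≈-0.6693)
After 7 (propagate distance d=20): x=97/276 (≈0.3514) theta=-8621/12880 (≈-0.6693)
After 8 (thin lens f=58): x=97/276 (≈0.3514) theta=-756817/1120560 (≈-0.6754)
After 9 (propagate distance d=12 (to screen)): x=-542999/70035 (≈-7.7533) theta=-756817/1120560 (≈-0.6754)
Rounded to 4 decimal places: x = -7.7533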